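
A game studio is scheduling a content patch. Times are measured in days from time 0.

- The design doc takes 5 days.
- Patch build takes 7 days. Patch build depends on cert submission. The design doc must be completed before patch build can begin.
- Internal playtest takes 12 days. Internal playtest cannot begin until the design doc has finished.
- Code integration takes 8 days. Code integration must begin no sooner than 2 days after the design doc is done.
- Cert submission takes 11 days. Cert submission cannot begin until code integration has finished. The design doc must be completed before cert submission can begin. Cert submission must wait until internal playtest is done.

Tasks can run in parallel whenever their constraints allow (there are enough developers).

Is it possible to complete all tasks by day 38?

The design doc can start immediately at day 0; it finishes at day 5.
Internal playtest waits on the design doc (finishes day 5), so it starts at day 5 and finishes at 5 + 12 = day 17.
Code integration cannot begin until the design doc (finishes day 5, plus 2-day gap → day 7). It runs from day 7 to 7 + 8 = day 15.
Cert submission needs all of code integration (finishes day 15); the design doc (finishes day 5); internal playtest (finishes day 17). That puts its earliest start at day 17; it finishes at 17 + 11 = day 28.
Patch build needs all of cert submission (finishes day 28); the design doc (finishes day 5). That puts its earliest start at day 28; it finishes at 28 + 7 = day 35.
Every task is finished by day 35, which is no later than the deadline of 38, so the schedule is feasible.

Yes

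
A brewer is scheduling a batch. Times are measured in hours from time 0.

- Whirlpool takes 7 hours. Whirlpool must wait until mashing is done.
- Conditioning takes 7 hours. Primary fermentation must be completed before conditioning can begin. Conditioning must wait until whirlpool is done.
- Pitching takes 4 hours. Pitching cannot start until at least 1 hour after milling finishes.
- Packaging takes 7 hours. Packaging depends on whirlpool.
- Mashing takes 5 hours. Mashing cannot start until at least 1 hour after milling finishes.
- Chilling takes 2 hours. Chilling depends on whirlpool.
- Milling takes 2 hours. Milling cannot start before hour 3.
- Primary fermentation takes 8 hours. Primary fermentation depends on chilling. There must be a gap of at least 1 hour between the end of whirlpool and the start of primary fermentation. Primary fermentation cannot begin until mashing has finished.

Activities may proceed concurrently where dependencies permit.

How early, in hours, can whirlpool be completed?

18

After its own release at hour 3, milling can start at hour 3 and finishes at hour 5.
Mashing waits on milling (finishes hour 5, plus 1-hour gap → hour 6), so it starts at hour 6 and finishes at 6 + 5 = hour 11.
Whirlpool cannot begin until mashing (finishes hour 11). It runs from hour 11 to 11 + 7 = hour 18.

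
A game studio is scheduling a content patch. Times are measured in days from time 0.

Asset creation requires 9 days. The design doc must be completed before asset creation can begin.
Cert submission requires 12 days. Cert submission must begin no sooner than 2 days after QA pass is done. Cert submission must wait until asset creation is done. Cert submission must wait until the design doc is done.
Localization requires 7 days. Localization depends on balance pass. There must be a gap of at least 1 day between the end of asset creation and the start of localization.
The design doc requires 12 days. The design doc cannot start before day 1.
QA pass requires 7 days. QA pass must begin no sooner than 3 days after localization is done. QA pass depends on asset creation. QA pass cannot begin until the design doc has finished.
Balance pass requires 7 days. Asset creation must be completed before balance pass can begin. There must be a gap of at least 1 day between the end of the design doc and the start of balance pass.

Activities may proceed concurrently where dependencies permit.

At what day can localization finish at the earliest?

The design doc waits on its own release at day 1, so it starts at day 1 and finishes at 1 + 12 = day 13.
After the design doc (finishes day 13), asset creation can start at day 13 and finishes at day 22.
For balance pass: asset creation (finishes day 22); the design doc (finishes day 13, plus 1-day gap → day 14). Taking the maximum gives a start of day 22, and it finishes at 22 + 7 = day 29.
Localization has to wait for balance pass (finishes day 29); asset creation (finishes day 22, plus 1-day gap → day 23). The latest of these is day 29, so localization runs day 29 to 29 + 7 = day 36.

36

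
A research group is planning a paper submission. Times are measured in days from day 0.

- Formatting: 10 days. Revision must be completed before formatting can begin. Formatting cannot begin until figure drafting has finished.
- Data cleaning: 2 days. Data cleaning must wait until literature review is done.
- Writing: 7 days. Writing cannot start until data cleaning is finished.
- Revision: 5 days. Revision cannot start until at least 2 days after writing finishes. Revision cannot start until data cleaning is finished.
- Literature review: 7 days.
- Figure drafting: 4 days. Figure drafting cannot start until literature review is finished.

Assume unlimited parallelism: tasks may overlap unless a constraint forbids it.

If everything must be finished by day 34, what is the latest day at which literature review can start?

To finish by day 34, formatting (duration 10) must start no later than day 24.
Revision must finish before formatting (must start by day 24). With a 5-day duration, revision must start by 24 − 5 = day 19.
Since revision (must start by day 19, minus 2-day gap → day 17) depends on it, writing must finish by day 17. Backing off its 7-day duration gives a latest start of day 10.
Data cleaning has several dependents: writing (must start by day 10); revision (must start by day 19). The earliest of those limits is day 10, so data cleaning must start by 10 − 2 = day 8.
Figure drafting must finish before formatting (must start by day 24). With a 4-day duration, figure drafting must start by 24 − 4 = day 20.
Literature review feeds data cleaning (must start by day 8); figure drafting (must start by day 20). Taking the minimum, literature review must finish by day 8 and start by 8 − 7 = day 1.

1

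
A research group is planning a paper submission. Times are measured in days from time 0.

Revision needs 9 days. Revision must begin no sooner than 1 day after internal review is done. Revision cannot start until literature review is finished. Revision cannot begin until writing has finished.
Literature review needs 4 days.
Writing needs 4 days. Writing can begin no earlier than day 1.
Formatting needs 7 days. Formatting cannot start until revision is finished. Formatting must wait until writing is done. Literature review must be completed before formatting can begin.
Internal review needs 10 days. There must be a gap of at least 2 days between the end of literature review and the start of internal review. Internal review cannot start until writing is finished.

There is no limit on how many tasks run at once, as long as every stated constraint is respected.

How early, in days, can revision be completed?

After its own release at day 1, writing can start at day 1 and finishes at day 5.
Nothing blocks literature review, so it runs from day 0 to day 4.
Internal review needs all of literature review (finishes day 4, plus 2-day gap → day 6); writing (finishes day 5). That puts its earliest start at day 6; it finishes at 6 + 10 = day 16.
Revision cannot start until internal review (finishes day 16, plus 1-day gap → day 17); literature review (finishes day 4); writing (finishes day 5). The controlling bound is day 17, so revision finishes at 17 + 9 = day 26.

26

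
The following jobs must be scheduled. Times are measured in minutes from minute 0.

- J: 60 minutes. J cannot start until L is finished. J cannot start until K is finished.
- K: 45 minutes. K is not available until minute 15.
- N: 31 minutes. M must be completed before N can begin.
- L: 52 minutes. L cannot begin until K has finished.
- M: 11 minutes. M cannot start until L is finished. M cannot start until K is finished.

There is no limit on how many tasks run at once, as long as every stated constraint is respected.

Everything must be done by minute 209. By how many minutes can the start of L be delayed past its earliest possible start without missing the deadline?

After its own release at minute 15, K can start at minute 15 and finishes at minute 60.
L cannot begin until K (finishes minute 60). It runs from minute 60 to 60 + 52 = minute 112.

Working backward from the deadline:
J must finish by minute 209; it takes 60 minutes, so it must start by 209 − 60 = minute 149.
N must finish by minute 209; it takes 31 minutes, so it must start by 209 − 31 = minute 178.
M must finish before N (must start by minute 178). With an 11-minute duration, M must start by 178 − 11 = minute 167.
L must finish in time for J (must start by minute 149); M (must start by minute 167). The tightest is minute 149, so L must start by 149 − 52 = minute 97.
So L can start as early as minute 60 and as late as minute 97, giving 97 − 60 = 37 minutes of slack.

37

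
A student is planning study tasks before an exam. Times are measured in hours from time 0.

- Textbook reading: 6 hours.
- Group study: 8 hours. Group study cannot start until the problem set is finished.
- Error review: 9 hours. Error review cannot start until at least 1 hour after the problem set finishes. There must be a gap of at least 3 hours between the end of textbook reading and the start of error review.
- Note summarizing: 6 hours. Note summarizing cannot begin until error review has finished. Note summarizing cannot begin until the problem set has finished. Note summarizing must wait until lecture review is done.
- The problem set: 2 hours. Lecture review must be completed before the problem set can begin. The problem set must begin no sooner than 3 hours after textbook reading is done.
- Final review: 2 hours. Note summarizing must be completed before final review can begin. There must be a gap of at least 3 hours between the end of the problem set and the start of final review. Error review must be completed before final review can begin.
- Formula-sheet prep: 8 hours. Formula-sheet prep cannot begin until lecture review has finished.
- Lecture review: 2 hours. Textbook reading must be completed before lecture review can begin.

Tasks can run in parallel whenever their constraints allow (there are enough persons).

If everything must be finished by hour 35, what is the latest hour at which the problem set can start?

Final review must finish by hour 35; it takes 2 hours, so it must start by 35 − 2 = hour 33.
Note summarizing feeds into final review (must start by hour 33); so note summarizing must finish by hour 33 and therefore start by hour 27.
Error review feeds note summarizing (must start by hour 27); final review (must start by hour 33). Taking the minimum, error review must finish by hour 27 and start by 27 − 9 = hour 18.
To finish by hour 35, group study (duration 8) must start no later than hour 27.
The problem set must finish in time for error review (must start by hour 18, minus 1-hour gap → hour 17); group study (must start by hour 27); note summarizing (must start by hour 27); final review (must start by hour 33, minus 3-hour gap → hour 30). The tightest is hour 17, so the problem set must start by 17 − 2 = hour 15.

15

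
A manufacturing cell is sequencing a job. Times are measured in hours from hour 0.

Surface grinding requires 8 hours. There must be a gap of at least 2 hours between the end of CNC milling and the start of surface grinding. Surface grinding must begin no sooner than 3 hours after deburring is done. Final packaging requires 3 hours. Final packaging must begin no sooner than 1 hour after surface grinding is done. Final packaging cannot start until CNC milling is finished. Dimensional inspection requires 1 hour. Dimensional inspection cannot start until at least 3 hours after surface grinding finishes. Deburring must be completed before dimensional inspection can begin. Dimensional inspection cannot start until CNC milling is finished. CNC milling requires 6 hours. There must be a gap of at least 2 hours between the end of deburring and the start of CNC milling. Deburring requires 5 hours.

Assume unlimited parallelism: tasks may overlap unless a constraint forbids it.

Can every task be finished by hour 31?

Deburring can start immediately at hour 0; it finishes at hour 5.
CNC milling waits on deburring (finishes hour 5, plus 2-hour gap → hour 7), so it starts at hour 7 and finishes at 7 + 6 = hour 13.
Surface grinding has to wait for CNC milling (finishes hour 13, plus 2-hour gap → hour 15); deburring (finishes hour 5, plus 3-hour gap → hour 8). The latest of these is hour 15, so surface grinding runs hour 15 to 15 + 8 = hour 23.
Final packaging has to wait for surface grinding (finishes hour 23, plus 1-hour gap → hour 24); CNC milling (finishes hour 13). The latest of these is hour 24, so final packaging runs hour 24 to 24 + 3 = hour 27.
For dimensional inspection: surface grinding (finishes hour 23, plus 3-hour gap → hour 26); deburring (finishes hour 5); CNC milling (finishes hour 13). Taking the maximum gives a start of hour 26, and it finishes at 26 + 1 = hour 27.
Every task is finished by hour 27, which is no later than the deadline of 31, so the schedule is feasible.

Yes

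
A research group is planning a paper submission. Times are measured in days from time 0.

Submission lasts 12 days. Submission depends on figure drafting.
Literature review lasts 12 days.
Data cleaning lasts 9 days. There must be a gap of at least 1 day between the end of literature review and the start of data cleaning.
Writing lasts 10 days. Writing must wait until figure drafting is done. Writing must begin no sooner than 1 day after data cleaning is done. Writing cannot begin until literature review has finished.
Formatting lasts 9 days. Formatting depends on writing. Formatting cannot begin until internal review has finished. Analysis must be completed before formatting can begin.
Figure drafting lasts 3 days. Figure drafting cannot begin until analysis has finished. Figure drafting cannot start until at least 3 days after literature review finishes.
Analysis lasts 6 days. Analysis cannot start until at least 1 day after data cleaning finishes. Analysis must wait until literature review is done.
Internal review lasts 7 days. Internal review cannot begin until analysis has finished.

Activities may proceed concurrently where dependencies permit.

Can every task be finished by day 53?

Literature review has no prerequisites, so it starts at day 0 and finishes at day 12.
Data cleaning waits on literature review (finishes day 12, plus 1-day gap → day 13), so it starts at day 13 and finishes at 13 + 9 = day 22.
For analysis: data cleaning (finishes day 22, plus 1-day gap → day 23); literature review (finishes day 12). Taking the maximum gives a start of day 23, and it finishes at 23 + 6 = day 29.
After analysis (finishes day 29), internal review can start at day 29 and finishes at day 36.
Figure drafting cannot start until analysis (finishes day 29); literature review (finishes day 12, plus 3-day gap → day 15). The controlling bound is day 29, so figure drafting finishes at 29 + 3 = day 32.
After figure drafting (finishes day 32), submission can start at day 32 and finishes at day 44.
For writing: figure drafting (finishes day 32); data cleaning (finishes day 22, plus 1-day gap → day 23); literature review (finishes day 12). Taking the maximum gives a start of day 32, and it finishes at 32 + 10 = day 42.
Formatting needs all of writing (finishes day 42); internal review (finishes day 36); analysis (finishes day 29). That puts its earliest start at day 42; it finishes at 42 + 9 = day 51.
Every task is finished by day 51, which is no later than the deadline of 53, so the schedule is feasible.

Yes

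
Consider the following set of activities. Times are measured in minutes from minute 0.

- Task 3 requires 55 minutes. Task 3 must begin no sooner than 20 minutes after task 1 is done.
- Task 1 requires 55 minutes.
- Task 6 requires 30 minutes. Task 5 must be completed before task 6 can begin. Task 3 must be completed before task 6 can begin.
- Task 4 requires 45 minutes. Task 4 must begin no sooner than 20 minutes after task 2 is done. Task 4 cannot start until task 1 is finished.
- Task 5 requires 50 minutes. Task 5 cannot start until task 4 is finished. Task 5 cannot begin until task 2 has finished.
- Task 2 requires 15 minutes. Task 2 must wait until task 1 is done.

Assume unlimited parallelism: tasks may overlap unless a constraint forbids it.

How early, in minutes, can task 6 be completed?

215

Task 1 has no prerequisites, so it starts at minute 0 and finishes at minute 55.
After task 1 (finishes minute 55, plus 20-minute gap → minute 75), task 3 can start at minute 75 and finishes at minute 130.
Task 2 waits on task 1 (finishes minute 55), so it starts at minute 55 and finishes at 55 + 15 = minute 70.
Task 4 needs all of task 2 (finishes minute 70, plus 20-minute gap → minute 90); task 1 (finishes minute 55). That puts its earliest start at minute 90; it finishes at 90 + 45 = minute 135.
Task 5 has to wait for task 4 (finishes minute 135); task 2 (finishes minute 70). The latest of these is minute 135, so task 5 runs minute 135 to 135 + 50 = minute 185.
Task 6 has to wait for task 5 (finishes minute 185); task 3 (finishes minute 130). The latest of these is minute 185, so task 6 runs minute 185 to 185 + 30 = minute 215.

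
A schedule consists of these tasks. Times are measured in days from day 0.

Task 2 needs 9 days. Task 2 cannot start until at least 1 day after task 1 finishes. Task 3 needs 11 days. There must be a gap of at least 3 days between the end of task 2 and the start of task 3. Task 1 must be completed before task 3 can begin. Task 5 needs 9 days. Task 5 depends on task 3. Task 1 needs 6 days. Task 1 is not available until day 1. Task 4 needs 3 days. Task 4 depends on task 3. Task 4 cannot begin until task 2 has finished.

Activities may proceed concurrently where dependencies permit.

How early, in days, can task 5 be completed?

Task 1 cannot begin until its own release at day 1. It runs from day 1 to 1 + 6 = day 7.
Task 2 cannot begin until task 1 (finishes day 7, plus 1-day gap → day 8). It runs from day 8 to 8 + 9 = day 17.
For task 3: task 2 (finishes day 17, plus 3-day gap → day 20); task 1 (finishes day 7). Taking the maximum gives a start of day 20, and it finishes at 20 + 11 = day 31.
Task 5 waits on task 3 (finishes day 31), so it starts at day 31 and finishes at 31 + 9 = day 40.

40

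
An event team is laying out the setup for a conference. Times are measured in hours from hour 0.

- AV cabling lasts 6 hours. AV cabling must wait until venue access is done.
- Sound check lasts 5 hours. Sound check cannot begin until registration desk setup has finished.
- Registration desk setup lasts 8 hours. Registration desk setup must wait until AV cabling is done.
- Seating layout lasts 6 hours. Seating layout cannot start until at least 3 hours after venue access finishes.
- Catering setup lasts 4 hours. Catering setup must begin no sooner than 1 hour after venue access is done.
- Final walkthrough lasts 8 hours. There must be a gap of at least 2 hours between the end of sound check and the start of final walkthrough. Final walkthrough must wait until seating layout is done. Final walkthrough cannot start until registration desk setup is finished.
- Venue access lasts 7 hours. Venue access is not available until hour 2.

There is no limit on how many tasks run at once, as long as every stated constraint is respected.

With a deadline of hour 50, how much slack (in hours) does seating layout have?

Venue access waits on its own release at hour 2, so it starts at hour 2 and finishes at 2 + 7 = hour 9.
After venue access (finishes hour 9, plus 3-hour gap → hour 12), seating layout can start at hour 12 and finishes at hour 18.

Working backward from the deadline:
Nothing follows final walkthrough; the deadline of hour 50 is its only limit. It must start by 50 − 8 = hour 42.
Seating layout feeds into final walkthrough (must start by hour 42); so seating layout must finish by hour 42 and therefore start by hour 36.
So seating layout can start as early as hour 12 and as late as hour 36, giving 36 − 12 = 24 hours of slack.

24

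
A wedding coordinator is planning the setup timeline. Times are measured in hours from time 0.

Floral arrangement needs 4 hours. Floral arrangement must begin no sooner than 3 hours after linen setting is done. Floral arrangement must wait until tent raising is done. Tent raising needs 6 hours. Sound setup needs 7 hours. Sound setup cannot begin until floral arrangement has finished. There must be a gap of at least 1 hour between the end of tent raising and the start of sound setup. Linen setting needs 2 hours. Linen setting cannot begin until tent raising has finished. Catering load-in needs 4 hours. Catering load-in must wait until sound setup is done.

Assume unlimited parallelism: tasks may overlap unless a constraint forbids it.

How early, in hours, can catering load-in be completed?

26

Tent raising can start immediately at hour 0; it finishes at hour 6.
Linen setting cannot begin until tent raising (finishes hour 6). It runs from hour 6 to 6 + 2 = hour 8.
Floral arrangement has to wait for linen setting (finishes hour 8, plus 3-hour gap → hour 11); tent raising (finishes hour 6). The latest of these is hour 11, so floral arrangement runs hour 11 to 11 + 4 = hour 15.
Sound setup has to wait for floral arrangement (finishes hour 15); tent raising (finishes hour 6, plus 1-hour gap → hour 7). The latest of these is hour 15, so sound setup runs hour 15 to 15 + 7 = hour 22.
Catering load-in waits on sound setup (finishes hour 22), so it starts at hour 22 and finishes at 22 + 4 = hour 26.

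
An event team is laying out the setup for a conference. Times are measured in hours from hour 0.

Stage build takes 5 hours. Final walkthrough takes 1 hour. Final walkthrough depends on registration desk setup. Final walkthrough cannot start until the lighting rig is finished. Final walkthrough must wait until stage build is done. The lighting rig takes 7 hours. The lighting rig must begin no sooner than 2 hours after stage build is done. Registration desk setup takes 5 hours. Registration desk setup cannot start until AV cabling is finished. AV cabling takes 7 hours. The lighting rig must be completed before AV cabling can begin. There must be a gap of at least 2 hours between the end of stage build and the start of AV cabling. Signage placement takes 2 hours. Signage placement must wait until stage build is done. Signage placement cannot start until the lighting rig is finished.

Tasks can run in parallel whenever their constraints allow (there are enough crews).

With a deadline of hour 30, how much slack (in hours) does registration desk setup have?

Nothing blocks stage build, so it runs from hour 0 to hour 5.
After stage build (finishes hour 5, plus 2-hour gap → hour 7), the lighting rig can start at hour 7 and finishes at hour 14.
AV cabling has to wait for the lighting rig (finishes hour 14); stage build (finishes hour 5, plus 2-hour gap → hour 7). The latest of these is hour 14, so AV cabling runs hour 14 to 14 + 7 = hour 21.
Registration desk setup waits on AV cabling (finishes hour 21), so it starts at hour 21 and finishes at 21 + 5 = hour 26.

Working backward from the deadline:
Final walkthrough must finish by hour 30; it takes 1 hour, so it must start by 30 − 1 = hour 29.
Registration desk setup has to be done before final walkthrough (must start by hour 29). That means finishing by hour 29, i.e. starting by 29 − 5 = hour 24.
So registration desk setup can start as early as hour 21 and as late as hour 24, giving 24 − 21 = 3 hours of slack.

3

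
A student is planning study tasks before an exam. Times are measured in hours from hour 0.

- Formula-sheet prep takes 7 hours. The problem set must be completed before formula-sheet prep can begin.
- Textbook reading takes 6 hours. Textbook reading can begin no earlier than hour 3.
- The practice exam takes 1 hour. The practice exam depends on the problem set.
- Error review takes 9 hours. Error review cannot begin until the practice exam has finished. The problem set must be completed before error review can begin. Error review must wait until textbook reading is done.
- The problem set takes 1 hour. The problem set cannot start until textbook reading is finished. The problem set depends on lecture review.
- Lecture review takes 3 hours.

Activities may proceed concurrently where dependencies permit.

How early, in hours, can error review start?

11

Lecture review has no prerequisites, so it starts at hour 0 and finishes at hour 3.
Textbook reading cannot begin until its own release at hour 3. It runs from hour 3 to 3 + 6 = hour 9.
The problem set has to wait for textbook reading (finishes hour 9); lecture review (finishes hour 3). The latest of these is hour 9, so the problem set runs hour 9 to 9 + 1 = hour 10.
The practice exam waits on the problem set (finishes hour 10), so it starts at hour 10 and finishes at 10 + 1 = hour 11.
Error review waits on the practice exam (finishes hour 11); the problem set (finishes hour 10); textbook reading (finishes hour 9). The latest of these is hour 11, which is the earliest error review can start.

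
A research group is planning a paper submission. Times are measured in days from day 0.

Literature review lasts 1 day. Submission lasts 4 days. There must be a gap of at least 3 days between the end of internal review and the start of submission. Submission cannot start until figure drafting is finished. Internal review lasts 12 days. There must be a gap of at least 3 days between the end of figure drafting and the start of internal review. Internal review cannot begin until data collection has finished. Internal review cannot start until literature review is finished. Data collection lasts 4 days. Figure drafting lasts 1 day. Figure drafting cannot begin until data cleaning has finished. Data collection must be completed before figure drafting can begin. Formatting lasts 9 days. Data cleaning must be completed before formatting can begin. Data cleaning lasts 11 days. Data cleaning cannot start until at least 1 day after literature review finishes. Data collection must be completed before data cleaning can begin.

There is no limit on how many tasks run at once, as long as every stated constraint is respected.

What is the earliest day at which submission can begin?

34

Data collection can start immediately at day 0; it finishes at day 4.
Literature review can start immediately at day 0; it finishes at day 1.
Data cleaning needs all of literature review (finishes day 1, plus 1-day gap → day 2); data collection (finishes day 4). That puts its earliest start at day 4; it finishes at 4 + 11 = day 15.
For figure drafting: data cleaning (finishes day 15); data collection (finishes day 4). Taking the maximum gives a start of day 15, and it finishes at 15 + 1 = day 16.
Internal review has to wait for figure drafting (finishes day 16, plus 3-day gap → day 19); data collection (finishes day 4); literature review (finishes day 1). The latest of these is day 19, so internal review runs day 19 to 19 + 12 = day 31.
Submission waits on internal review (finishes day 31, plus 3-day gap → day 34); figure drafting (finishes day 16). The latest of these is day 34, which is the earliest submission can start.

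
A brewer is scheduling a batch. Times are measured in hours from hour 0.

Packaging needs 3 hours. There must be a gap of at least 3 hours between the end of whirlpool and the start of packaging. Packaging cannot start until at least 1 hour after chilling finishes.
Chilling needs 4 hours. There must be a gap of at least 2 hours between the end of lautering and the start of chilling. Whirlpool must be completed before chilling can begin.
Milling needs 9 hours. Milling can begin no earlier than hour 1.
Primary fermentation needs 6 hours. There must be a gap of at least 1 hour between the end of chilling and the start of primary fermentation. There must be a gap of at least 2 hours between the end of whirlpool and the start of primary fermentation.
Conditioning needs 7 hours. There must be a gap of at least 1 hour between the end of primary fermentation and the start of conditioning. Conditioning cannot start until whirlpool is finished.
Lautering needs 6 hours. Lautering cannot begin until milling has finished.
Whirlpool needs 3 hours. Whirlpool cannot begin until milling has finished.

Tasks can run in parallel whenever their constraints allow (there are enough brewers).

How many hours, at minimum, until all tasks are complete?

37

Milling cannot begin until its own release at hour 1. It runs from hour 1 to 1 + 9 = hour 10.
After milling (finishes hour 10), whirlpool can start at hour 10 and finishes at hour 13.
After milling (finishes hour 10), lautering can start at hour 10 and finishes at hour 16.
Chilling cannot start until lautering (finishes hour 16, plus 2-hour gap → hour 18); whirlpool (finishes hour 13). The controlling bound is hour 18, so chilling finishes at 18 + 4 = hour 22.
Packaging cannot start until whirlpool (finishes hour 13, plus 3-hour gap → hour 16); chilling (finishes hour 22, plus 1-hour gap → hour 23). The controlling bound is hour 23, so packaging finishes at 23 + 3 = hour 26.
Primary fermentation has to wait for chilling (finishes hour 22, plus 1-hour gap → hour 23); whirlpool (finishes hour 13, plus 2-hour gap → hour 15). The latest of these is hour 23, so primary fermentation runs hour 23 to 23 + 6 = hour 29.
Conditioning has to wait for primary fermentation (finishes hour 29, plus 1-hour gap → hour 30); whirlpool (finishes hour 13). The latest of these is hour 30, so conditioning runs hour 30 to 30 + 7 = hour 37.
All tasks are finished once the last one completes. Finish times: Milling at 10, Lautering at 16, Whirlpool at 13, Chilling at 22, Primary fermentation at 29, Conditioning at 37, Packaging at 26. The latest is hour 37.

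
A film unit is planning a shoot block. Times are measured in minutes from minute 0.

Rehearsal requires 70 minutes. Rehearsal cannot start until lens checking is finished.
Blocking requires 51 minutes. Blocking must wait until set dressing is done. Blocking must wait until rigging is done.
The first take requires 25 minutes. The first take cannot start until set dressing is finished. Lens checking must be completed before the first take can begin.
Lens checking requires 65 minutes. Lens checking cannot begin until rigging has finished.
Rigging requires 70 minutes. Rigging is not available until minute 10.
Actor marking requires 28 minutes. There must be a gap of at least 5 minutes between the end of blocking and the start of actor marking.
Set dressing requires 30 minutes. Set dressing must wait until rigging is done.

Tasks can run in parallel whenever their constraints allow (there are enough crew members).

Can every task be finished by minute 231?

Yes

Rigging waits on its own release at minute 10, so it starts at minute 10 and finishes at 10 + 70 = minute 80.
Lens checking waits on rigging (finishes minute 80), so it starts at minute 80 and finishes at 80 + 65 = minute 145.
After lens checking (finishes minute 145), rehearsal can start at minute 145 and finishes at minute 215.
Set dressing waits on rigging (finishes minute 80), so it starts at minute 80 and finishes at 80 + 30 = minute 110.
The first take cannot start until set dressing (finishes minute 110); lens checking (finishes minute 145). The controlling bound is minute 145, so the first take finishes at 145 + 25 = minute 170.
Blocking cannot start until set dressing (finishes minute 110); rigging (finishes minute 80). The controlling bound is minute 110, so blocking finishes at 110 + 51 = minute 161.
Actor marking cannot begin until blocking (finishes minute 161, plus 5-minute gap → minute 166). It runs from minute 166 to 166 + 28 = minute 194.
Every task is finished by minute 215, which is no later than the deadline of 231, so the schedule is feasible.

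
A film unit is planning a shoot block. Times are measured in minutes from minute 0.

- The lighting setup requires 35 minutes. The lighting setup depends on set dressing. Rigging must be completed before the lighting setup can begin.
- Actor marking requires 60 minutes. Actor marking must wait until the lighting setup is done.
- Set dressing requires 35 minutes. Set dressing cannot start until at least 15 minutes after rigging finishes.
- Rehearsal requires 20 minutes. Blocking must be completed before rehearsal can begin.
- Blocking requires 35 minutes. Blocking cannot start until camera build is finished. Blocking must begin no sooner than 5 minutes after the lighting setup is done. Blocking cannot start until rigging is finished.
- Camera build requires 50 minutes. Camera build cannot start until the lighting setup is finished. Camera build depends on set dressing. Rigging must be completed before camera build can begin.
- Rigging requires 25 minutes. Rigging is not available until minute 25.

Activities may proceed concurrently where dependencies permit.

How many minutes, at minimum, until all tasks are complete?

240

After its own release at minute 25, rigging can start at minute 25 and finishes at minute 50.
After rigging (finishes minute 50, plus 15-minute gap → minute 65), set dressing can start at minute 65 and finishes at minute 100.
For the lighting setup: set dressing (finishes minute 100); rigging (finishes minute 50). Taking the maximum gives a start of minute 100, and it finishes at 100 + 35 = minute 135.
Actor marking waits on the lighting setup (finishes minute 135), so it starts at minute 135 and finishes at 135 + 60 = minute 195.
Camera build needs all of the lighting setup (finishes minute 135); set dressing (finishes minute 100); rigging (finishes minute 50). That puts its earliest start at minute 135; it finishes at 135 + 50 = minute 185.
Blocking has to wait for camera build (finishes minute 185); the lighting setup (finishes minute 135, plus 5-minute gap → minute 140); rigging (finishes minute 50). The latest of these is minute 185, so blocking runs minute 185 to 185 + 35 = minute 220.
Rehearsal cannot begin until blocking (finishes minute 220). It runs from minute 220 to 220 + 20 = minute 240.
All tasks are finished once the last one completes. Finish times: Rigging at 50, Set dressing at 100, The lighting setup at 135, Camera build at 185, Blocking at 220, Actor marking at 195, Rehearsal at 240. The latest is minute 240.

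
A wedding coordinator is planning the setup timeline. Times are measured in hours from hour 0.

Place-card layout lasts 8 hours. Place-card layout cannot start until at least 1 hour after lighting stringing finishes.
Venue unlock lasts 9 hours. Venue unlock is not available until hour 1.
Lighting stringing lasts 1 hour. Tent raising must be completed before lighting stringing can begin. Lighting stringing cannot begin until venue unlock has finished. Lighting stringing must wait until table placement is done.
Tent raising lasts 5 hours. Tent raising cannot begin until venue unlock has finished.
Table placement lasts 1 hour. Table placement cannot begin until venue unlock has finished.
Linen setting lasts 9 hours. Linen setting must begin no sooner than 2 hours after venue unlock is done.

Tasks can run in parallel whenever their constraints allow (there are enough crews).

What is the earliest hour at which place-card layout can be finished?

After its own release at hour 1, venue unlock can start at hour 1 and finishes at hour 10.
After venue unlock (finishes hour 10), table placement can start at hour 10 and finishes at hour 11.
After venue unlock (finishes hour 10), tent raising can start at hour 10 and finishes at hour 15.
Lighting stringing cannot start until tent raising (finishes hour 15); venue unlock (finishes hour 10); table placement (finishes hour 11). The controlling bound is hour 15, so lighting stringing finishes at 15 + 1 = hour 16.
After lighting stringing (finishes hour 16, plus 1-hour gap → hour 17), place-card layout can start at hour 17 and finishes at hour 25.

25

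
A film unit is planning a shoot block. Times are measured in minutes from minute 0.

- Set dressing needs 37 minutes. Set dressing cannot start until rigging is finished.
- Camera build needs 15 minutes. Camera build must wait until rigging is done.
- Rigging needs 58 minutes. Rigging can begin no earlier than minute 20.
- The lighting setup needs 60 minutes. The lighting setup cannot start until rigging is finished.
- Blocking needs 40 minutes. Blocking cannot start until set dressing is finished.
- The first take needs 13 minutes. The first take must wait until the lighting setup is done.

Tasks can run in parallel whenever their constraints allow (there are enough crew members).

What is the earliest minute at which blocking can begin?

115

Rigging waits on its own release at minute 20, so it starts at minute 20 and finishes at 20 + 58 = minute 78.
Set dressing cannot begin until rigging (finishes minute 78). It runs from minute 78 to 78 + 37 = minute 115.
Blocking waits on set dressing (finishes minute 115), so the earliest it can start is minute 115.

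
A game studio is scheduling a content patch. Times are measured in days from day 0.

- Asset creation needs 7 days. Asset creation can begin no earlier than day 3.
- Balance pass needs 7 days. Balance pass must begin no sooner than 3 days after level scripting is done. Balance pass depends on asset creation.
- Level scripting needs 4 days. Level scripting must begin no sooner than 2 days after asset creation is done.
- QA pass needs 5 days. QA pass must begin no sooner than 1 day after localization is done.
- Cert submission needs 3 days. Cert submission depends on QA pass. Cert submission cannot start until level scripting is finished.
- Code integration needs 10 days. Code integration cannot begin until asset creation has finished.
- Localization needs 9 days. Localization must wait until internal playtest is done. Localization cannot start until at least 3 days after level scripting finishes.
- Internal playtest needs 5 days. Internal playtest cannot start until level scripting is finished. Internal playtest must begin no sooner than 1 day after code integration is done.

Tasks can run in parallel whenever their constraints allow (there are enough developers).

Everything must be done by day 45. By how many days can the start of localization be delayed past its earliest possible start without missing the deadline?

1

Asset creation waits on its own release at day 3, so it starts at day 3 and finishes at 3 + 7 = day 10.
Code integration waits on asset creation (finishes day 10), so it starts at day 10 and finishes at 10 + 10 = day 20.
Level scripting cannot begin until asset creation (finishes day 10, plus 2-day gap → day 12). It runs from day 12 to 12 + 4 = day 16.
Internal playtest has to wait for level scripting (finishes day 16); code integration (finishes day 20, plus 1-day gap → day 21). The latest of these is day 21, so internal playtest runs day 21 to 21 + 5 = day 26.
For localization: internal playtest (finishes day 26); level scripting (finishes day 16, plus 3-day gap → day 19). Taking the maximum gives a start of day 26, and it finishes at 26 + 9 = day 35.

Working backward from the deadline:
Nothing follows cert submission; the deadline of day 45 is its only limit. It must start by 45 − 3 = day 42.
QA pass must finish before cert submission (must start by day 42). With a 5-day duration, QA pass must start by 42 − 5 = day 37.
Since QA pass (must start by day 37, minus 1-day gap → day 36) depends on it, localization must finish by day 36. Backing off its 9-day duration gives a latest start of day 27.
So localization can start as early as day 26 and as late as day 27, giving 27 − 26 = 1 day of slack.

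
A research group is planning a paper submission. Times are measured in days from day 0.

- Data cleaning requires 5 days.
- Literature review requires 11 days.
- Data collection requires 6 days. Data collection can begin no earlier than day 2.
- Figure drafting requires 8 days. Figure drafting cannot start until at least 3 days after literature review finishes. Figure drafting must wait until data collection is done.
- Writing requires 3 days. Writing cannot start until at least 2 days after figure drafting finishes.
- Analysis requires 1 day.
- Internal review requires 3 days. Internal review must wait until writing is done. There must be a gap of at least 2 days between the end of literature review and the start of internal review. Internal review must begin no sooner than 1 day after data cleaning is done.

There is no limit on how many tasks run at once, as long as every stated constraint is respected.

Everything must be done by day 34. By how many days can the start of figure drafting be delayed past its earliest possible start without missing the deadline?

Data collection cannot begin until its own release at day 2. It runs from day 2 to 2 + 6 = day 8.
Literature review can start immediately at day 0; it finishes at day 11.
Figure drafting cannot start until literature review (finishes day 11, plus 3-day gap → day 14); data collection (finishes day 8). The controlling bound is day 14, so figure drafting finishes at 14 + 8 = day 22.

Working backward from the deadline:
To finish by day 34, internal review (duration 3) must start no later than day 31.
Writing must finish before internal review (must start by day 31). With a 3-day duration, writing must start by 31 − 3 = day 28.
Figure drafting feeds into writing (must start by day 28, minus 2-day gap → day 26); so figure drafting must finish by day 26 and therefore start by day 18.
So figure drafting can start as early as day 14 and as late as day 18, giving 18 − 14 = 4 days of slack.

4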